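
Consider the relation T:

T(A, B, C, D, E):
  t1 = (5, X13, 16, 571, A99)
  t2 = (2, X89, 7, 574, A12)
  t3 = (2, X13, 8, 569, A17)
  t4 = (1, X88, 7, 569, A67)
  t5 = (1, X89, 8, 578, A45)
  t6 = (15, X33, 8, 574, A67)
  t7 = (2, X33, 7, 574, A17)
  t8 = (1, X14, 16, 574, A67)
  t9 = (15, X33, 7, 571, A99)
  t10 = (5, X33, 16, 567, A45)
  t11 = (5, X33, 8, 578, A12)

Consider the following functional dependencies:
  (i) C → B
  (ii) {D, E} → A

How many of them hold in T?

0

(i) C → B: C=16: rows 1, 8, 10 → B takes values {X13, X14, X33} — violation; C=7: rows 2, 4, 7, 9 → B takes values {X89, X88, X33} — violation; C=8: rows 3, 5, 6, 11 → B takes values {X13, X89, X33} — violation — fails.
(ii) {D, E} → A: (D=571, E=A99): rows 1, 9 → A takes values {5, 15} — violation; (D=574, E=A67): rows 6, 8 → A takes values {15, 1} — violation — fails.
None of the 2 dependencies hold.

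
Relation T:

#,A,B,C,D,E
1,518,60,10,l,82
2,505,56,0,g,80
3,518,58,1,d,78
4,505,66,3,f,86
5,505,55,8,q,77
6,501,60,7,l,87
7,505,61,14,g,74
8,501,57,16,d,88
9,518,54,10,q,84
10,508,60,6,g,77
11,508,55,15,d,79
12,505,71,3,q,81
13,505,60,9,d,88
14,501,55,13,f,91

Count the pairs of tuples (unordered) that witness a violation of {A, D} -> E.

(A=505, D=g): violating pairs (2,7) — 1 pair.
(A=505, D=q): violating pairs (5,12) — 1 pair.

2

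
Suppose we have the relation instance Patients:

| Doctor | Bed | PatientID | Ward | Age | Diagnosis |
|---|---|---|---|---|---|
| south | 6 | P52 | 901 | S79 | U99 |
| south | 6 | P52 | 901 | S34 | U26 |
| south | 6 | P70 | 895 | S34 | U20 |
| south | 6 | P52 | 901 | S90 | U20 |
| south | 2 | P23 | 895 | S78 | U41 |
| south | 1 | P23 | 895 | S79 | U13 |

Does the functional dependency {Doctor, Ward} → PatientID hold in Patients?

(Doctor=south, Ward=901): 3 rows → PatientID = P52, P52, P52 ✓
(Doctor=south, Ward=895): 3 rows → PatientID takes values {P70, P23} — violation
Two rows agree on {Doctor, Ward} but differ on PatientID, so {Doctor, Ward} → PatientID does not hold.

No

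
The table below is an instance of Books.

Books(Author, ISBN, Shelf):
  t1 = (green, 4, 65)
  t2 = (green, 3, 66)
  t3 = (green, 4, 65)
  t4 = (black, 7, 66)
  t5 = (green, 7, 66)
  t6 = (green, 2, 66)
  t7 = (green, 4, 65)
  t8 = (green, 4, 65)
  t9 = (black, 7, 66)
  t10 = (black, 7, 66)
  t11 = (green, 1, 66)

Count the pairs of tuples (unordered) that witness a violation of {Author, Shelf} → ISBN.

6

(Author=green, Shelf=65): all 4 rows agree on ISBN — 0 pairs.
(Author=green, Shelf=66): violating pairs (2,5), (2,6), (2,11), (5,6), (5,11), (6,11) — 6 pairs.
(Author=black, Shelf=66): all 3 rows agree on ISBN — 0 pairs.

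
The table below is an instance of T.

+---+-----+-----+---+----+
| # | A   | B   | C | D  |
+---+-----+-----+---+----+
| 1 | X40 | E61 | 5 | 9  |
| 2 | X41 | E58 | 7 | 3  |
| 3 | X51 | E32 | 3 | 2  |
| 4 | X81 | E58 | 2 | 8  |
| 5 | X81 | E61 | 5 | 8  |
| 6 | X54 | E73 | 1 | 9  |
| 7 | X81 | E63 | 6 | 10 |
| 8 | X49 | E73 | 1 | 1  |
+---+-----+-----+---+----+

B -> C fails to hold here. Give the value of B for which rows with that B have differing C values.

B=E61: rows 1, 5 → C = 5, 5 ✓
B=E58: rows 2, 4 → C takes values {7, 2} — violation
B=E32: row 3 → C = 3 ✓
B=E73: rows 6, 8 → C = 1, 1 ✓
B=E63: row 7 → C = 6 ✓
The only B value with inconsistent C is B=E58.

E58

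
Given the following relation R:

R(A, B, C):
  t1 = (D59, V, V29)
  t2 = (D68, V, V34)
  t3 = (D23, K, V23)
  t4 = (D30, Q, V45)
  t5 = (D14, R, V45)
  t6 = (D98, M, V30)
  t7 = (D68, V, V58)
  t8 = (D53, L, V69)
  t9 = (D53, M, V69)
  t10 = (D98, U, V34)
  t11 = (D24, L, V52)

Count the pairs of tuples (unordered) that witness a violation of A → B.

2

A=D68: all 2 rows agree on B — 0 pairs.
A=D98: violating pairs (6,10) — 1 pair.
A=D53: violating pairs (8,9) — 1 pair.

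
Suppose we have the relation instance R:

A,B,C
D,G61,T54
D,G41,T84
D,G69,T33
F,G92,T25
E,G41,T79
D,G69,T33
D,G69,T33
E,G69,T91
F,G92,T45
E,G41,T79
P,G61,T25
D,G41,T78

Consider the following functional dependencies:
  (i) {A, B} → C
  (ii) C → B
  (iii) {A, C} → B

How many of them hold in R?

1

(i) {A, B} → C: (A=D, B=G41): 2 rows → C takes values {T84, T78} — violation; (A=F, B=G92): 2 rows → C takes values {T25, T45} — violation — fails.
(ii) C → B: C=T25: 2 rows → B takes values {G92, G61} — violation — fails.
(iii) {A, C} → B: every LHS value maps to a single RHS value — holds.
1 of the 3 dependencies holds.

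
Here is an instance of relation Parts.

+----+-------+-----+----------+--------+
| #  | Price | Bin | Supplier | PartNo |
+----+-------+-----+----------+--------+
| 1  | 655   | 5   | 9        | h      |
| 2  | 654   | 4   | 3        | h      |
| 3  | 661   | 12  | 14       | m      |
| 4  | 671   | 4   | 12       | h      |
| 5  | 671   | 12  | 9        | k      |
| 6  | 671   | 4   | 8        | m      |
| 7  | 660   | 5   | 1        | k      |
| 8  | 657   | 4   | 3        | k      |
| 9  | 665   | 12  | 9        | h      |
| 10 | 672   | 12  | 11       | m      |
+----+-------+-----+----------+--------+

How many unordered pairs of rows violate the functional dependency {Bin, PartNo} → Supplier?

2

(Bin=4, PartNo=h): violating pairs (2,4) — 1 pair.
(Bin=12, PartNo=m): violating pairs (3,10) — 1 pair.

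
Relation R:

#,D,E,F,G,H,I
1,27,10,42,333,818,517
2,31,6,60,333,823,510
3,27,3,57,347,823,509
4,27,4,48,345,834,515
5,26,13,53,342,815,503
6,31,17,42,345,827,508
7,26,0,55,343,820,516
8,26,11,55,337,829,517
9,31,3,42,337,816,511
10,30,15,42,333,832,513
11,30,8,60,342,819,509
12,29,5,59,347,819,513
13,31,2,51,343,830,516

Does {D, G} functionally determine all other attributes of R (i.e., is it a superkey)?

All 13 rows have distinct {D, G} values, so {D, G} → (all attributes) holds and {D, G} is a superkey.

Yes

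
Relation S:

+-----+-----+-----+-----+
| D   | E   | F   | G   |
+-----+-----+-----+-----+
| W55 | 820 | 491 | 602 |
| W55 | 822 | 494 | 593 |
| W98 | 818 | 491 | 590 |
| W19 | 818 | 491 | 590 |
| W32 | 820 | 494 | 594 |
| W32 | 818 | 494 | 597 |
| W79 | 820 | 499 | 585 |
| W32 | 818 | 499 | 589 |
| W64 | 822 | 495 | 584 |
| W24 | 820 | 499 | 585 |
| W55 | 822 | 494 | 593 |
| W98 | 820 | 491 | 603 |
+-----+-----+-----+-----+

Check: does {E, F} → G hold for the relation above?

(E=820, F=491): 2 rows → G takes values {602, 603} — violation
(E=822, F=494): 2 rows → G = 593, 593 ✓
(E=818, F=491): 2 rows → G = 590, 590 ✓
(E=820, F=494): 1 row → G = 594 ✓
(E=818, F=494): 1 row → G = 597 ✓
(E=820, F=499): 2 rows → G = 585, 585 ✓
(E=818, F=499): 1 row → G = 589 ✓
(E=822, F=495): 1 row → G = 584 ✓
Two rows agree on {E, F} but differ on G, so {E, F} → G does not hold.

No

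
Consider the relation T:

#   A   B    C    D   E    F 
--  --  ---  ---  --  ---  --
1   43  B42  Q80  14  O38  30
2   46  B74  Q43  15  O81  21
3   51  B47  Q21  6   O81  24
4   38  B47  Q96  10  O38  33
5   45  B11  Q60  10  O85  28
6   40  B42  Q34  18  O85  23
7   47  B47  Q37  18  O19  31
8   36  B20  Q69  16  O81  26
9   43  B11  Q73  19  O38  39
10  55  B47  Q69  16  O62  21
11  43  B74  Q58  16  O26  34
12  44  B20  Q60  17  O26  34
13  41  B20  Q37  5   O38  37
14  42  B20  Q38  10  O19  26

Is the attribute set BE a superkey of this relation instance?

Yes

All 14 rows have distinct BE values, so BE → (all attributes) holds and BE is a superkey.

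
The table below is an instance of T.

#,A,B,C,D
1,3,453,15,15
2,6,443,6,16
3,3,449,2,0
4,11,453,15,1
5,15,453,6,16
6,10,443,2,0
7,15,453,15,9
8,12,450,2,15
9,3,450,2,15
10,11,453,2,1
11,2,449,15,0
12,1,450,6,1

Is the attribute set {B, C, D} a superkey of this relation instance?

No

Rows 8 and 9 have the same {B, C, D} value (B=450, C=2, D=15) but are distinct tuples, so {B, C, D} does not determine every attribute — not a superkey.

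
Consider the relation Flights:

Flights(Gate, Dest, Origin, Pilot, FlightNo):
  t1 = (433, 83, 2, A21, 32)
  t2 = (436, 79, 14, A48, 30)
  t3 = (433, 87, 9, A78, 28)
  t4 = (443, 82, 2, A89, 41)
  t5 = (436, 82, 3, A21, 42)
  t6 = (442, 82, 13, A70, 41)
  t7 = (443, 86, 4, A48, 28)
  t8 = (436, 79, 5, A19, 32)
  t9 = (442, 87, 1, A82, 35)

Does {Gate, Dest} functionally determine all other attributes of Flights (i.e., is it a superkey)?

Rows 2 and 8 have the same {Gate, Dest} value (Gate=436, Dest=79) but are distinct tuples, so {Gate, Dest} does not determine every attribute — not a superkey.

No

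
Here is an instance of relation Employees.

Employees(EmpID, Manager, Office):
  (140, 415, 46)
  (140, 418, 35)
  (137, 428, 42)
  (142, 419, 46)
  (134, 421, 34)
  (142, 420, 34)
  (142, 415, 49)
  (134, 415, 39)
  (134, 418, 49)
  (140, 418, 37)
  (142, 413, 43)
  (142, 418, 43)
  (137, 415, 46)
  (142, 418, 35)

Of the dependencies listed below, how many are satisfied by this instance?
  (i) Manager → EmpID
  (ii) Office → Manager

0

(i) Manager → EmpID: Manager=415: 4 rows → EmpID takes values {140, 142, 134, 137} — violation; Manager=418: 5 rows → EmpID takes values {140, 134, 142} — violation — fails.
(ii) Office → Manager: Office=46: 3 rows → Manager takes values {415, 419} — violation; Office=34: 2 rows → Manager takes values {421, 420} — violation; Office=49: 2 rows → Manager takes values {415, 418} — violation; Office=43: 2 rows → Manager takes values {413, 418} — violation — fails.
None of the 2 dependencies hold.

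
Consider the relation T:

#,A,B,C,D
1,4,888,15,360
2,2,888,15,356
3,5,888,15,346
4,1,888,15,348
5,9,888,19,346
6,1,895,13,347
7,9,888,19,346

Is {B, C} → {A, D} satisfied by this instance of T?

(B=888, C=15): rows 1, 2, 3, 4 → {A,D} takes values {(4, 360), (2, 356), (5, 346), (1, 348)} — violation
(B=888, C=19): rows 5, 7 → {A,D} = (9, 346), (9, 346) ✓
(B=895, C=13): row 6 → {A,D} = (1, 347) ✓
Two rows agree on {B, C} but differ on {A, D}, so {B, C} → {A, D} does not hold.

No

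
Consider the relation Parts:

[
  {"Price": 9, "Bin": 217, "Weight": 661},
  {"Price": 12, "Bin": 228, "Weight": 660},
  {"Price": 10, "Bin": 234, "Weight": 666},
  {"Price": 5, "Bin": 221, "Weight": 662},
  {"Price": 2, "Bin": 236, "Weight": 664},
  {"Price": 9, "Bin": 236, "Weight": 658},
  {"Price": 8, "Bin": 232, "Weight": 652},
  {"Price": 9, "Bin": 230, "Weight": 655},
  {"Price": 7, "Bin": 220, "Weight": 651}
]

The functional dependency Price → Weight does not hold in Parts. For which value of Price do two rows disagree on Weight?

Price=9: 3 rows → Weight takes values {661, 658, 655} — violation
Price=12: 1 row → Weight = 660 ✓
Price=10: 1 row → Weight = 666 ✓
Price=5: 1 row → Weight = 662 ✓
Price=2: 1 row → Weight = 664 ✓
Price=8: 1 row → Weight = 652 ✓
Price=7: 1 row → Weight = 651 ✓
The only Price value with inconsistent Weight is Price=9.

9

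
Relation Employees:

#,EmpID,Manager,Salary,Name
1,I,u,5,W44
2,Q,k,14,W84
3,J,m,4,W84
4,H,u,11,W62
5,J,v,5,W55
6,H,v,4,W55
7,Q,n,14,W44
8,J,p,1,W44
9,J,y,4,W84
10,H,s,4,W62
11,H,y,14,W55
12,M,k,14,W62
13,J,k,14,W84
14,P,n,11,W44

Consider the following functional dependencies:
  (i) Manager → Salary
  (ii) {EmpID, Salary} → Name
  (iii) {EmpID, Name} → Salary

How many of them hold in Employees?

(i) Manager → Salary: Manager=u: rows 1, 4 → Salary takes values {5, 11} — violation; Manager=v: rows 5, 6 → Salary takes values {5, 4} — violation; Manager=n: rows 7, 14 → Salary takes values {14, 11} — violation; Manager=y: rows 9, 11 → Salary takes values {4, 14} — violation — fails.
(ii) {EmpID, Salary} → Name: (EmpID=Q, Salary=14): rows 2, 7 → Name takes values {W84, W44} — violation; (EmpID=H, Salary=4): rows 6, 10 → Name takes values {W55, W62} — violation — fails.
(iii) {EmpID, Name} → Salary: (EmpID=J, Name=W84): rows 3, 9, 13 → Salary takes values {4, 14} — violation; (EmpID=H, Name=W62): rows 4, 10 → Salary takes values {11, 4} — violation; (EmpID=H, Name=W55): rows 6, 11 → Salary takes values {4, 14} — violation — fails.
None of the 3 dependencies hold.

0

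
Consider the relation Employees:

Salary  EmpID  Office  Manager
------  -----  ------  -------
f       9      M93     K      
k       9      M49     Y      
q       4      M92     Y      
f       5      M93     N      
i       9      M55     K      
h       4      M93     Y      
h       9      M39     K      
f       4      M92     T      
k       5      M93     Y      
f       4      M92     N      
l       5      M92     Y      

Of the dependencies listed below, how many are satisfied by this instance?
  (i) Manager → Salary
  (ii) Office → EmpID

(i) Manager → Salary: Manager=K: 3 rows → Salary takes values {f, i, h} — violation; Manager=Y: 5 rows → Salary takes values {k, q, h, l} — violation — fails.
(ii) Office → EmpID: Office=M93: 4 rows → EmpID takes values {9, 5, 4} — violation; Office=M92: 4 rows → EmpID takes values {4, 5} — violation — fails.
None of the 2 dependencies hold.

0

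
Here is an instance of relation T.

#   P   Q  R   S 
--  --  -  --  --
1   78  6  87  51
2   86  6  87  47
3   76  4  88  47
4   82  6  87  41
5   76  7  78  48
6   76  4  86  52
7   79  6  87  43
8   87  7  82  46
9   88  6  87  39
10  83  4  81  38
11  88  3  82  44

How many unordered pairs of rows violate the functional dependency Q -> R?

Q=6: all 5 rows agree on R — 0 pairs.
Q=4: violating pairs (3,6), (3,10), (6,10) — 3 pairs.
Q=7: violating pairs (5,8) — 1 pair.

4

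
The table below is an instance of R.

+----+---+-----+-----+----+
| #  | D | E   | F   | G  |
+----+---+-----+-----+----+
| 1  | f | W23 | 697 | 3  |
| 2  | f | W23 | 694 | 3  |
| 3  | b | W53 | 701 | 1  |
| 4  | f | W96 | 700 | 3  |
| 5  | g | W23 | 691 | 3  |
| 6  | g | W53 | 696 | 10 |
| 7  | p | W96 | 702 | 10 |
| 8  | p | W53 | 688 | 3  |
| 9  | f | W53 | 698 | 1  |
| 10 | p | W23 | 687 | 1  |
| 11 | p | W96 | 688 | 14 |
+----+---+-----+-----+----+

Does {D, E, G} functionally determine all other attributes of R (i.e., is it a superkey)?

Rows 1 and 2 have the same {D, E, G} value (D=f, E=W23, G=3) but are distinct tuples, so {D, E, G} does not determine every attribute — not a superkey.

No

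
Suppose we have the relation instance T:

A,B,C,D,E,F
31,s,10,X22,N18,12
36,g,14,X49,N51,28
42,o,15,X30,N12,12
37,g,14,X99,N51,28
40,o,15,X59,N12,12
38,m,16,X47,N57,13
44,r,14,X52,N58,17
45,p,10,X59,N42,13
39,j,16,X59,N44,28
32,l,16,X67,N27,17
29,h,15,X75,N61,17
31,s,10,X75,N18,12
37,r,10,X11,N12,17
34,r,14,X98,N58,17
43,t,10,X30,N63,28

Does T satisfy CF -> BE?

Yes

(C=10, F=12): 2 rows → {B,E} = (s, N18), (s, N18) ✓
(C=14, F=28): 2 rows → {B,E} = (g, N51), (g, N51) ✓
(C=15, F=12): 2 rows → {B,E} = (o, N12), (o, N12) ✓
(C=16, F=13): 1 row → {B,E} = (m, N57) ✓
(C=14, F=17): 2 rows → {B,E} = (r, N58), (r, N58) ✓
(C=10, F=13): 1 row → {B,E} = (p, N42) ✓
(C=16, F=28): 1 row → {B,E} = (j, N44) ✓
(C=16, F=17): 1 row → {B,E} = (l, N27) ✓
(C=15, F=17): 1 row → {B,E} = (h, N61) ✓
(C=10, F=17): 1 row → {B,E} = (r, N12) ✓
(C=10, F=28): 1 row → {B,E} = (t, N63) ✓
Every CF value is associated with a single BE value, so CF -> BE holds.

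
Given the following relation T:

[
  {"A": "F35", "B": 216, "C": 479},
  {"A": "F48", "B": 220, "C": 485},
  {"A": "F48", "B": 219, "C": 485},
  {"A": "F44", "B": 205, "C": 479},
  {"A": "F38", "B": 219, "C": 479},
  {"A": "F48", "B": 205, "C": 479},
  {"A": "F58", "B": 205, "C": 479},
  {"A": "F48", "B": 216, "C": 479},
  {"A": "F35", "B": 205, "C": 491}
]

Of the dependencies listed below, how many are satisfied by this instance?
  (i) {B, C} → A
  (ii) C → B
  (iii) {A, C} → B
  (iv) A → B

0

(i) {B, C} → A: (B=216, C=479): 2 rows → A takes values {F35, F48} — violation; (B=205, C=479): 3 rows → A takes values {F44, F48, F58} — violation — fails.
(ii) C → B: C=479: 6 rows → B takes values {216, 205, 219} — violation; C=485: 2 rows → B takes values {220, 219} — violation — fails.
(iii) {A, C} → B: (A=F48, C=485): 2 rows → B takes values {220, 219} — violation; (A=F48, C=479): 2 rows → B takes values {205, 216} — violation — fails.
(iv) A → B: A=F35: 2 rows → B takes values {216, 205} — violation; A=F48: 4 rows → B takes values {220, 219, 205, 216} — violation — fails.
None of the 4 dependencies hold.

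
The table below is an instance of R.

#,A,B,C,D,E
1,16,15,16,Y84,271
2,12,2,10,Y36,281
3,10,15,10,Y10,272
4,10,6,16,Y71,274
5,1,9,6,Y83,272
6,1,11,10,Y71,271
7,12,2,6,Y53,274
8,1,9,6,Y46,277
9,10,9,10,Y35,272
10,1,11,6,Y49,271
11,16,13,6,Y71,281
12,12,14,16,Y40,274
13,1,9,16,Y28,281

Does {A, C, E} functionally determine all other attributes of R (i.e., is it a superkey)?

Rows 3 and 9 have the same {A, C, E} value (A=10, C=10, E=272) but are distinct tuples, so {A, C, E} does not determine every attribute — not a superkey.

No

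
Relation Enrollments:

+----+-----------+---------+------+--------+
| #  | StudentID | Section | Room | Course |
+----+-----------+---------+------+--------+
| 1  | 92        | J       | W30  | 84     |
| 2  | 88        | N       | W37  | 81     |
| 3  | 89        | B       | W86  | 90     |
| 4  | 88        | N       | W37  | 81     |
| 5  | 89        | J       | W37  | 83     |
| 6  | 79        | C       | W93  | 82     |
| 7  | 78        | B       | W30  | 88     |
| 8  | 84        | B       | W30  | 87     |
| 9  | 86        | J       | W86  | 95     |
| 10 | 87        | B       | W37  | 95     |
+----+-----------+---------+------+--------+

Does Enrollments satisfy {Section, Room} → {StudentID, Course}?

(Section=J, Room=W30): row 1 → {StudentID,Course} = (92, 84) ✓
(Section=N, Room=W37): rows 2, 4 → {StudentID,Course} = (88, 81), (88, 81) ✓
(Section=B, Room=W86): row 3 → {StudentID,Course} = (89, 90) ✓
(Section=J, Room=W37): row 5 → {StudentID,Course} = (89, 83) ✓
(Section=C, Room=W93): row 6 → {StudentID,Course} = (79, 82) ✓
(Section=B, Room=W30): rows 7, 8 → {StudentID,Course} takes values {(78, 88), (84, 87)} — violation
(Section=J, Room=W86): row 9 → {StudentID,Course} = (86, 95) ✓
(Section=B, Room=W37): row 10 → {StudentID,Course} = (87, 95) ✓
Two rows agree on {Section, Room} but differ on {StudentID, Course}, so {Section, Room} → {StudentID, Course} does not hold.

No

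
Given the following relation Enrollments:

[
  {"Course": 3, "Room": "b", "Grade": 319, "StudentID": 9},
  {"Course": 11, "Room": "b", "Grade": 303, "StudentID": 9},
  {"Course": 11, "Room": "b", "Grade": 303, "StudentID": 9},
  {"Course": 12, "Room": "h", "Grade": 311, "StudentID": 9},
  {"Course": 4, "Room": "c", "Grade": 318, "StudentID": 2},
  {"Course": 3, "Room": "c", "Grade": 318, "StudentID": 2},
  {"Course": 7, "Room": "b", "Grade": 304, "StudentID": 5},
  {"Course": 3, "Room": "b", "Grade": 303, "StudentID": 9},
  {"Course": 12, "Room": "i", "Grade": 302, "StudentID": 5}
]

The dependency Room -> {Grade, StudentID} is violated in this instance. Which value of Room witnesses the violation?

b

Room=b: 5 rows → {Grade,StudentID} takes values {(319, 9), (303, 9), (304, 5)} — violation
Room=h: 1 row → {Grade,StudentID} = (311, 9) ✓
Room=c: 2 rows → {Grade,StudentID} = (318, 2), (318, 2) ✓
Room=i: 1 row → {Grade,StudentID} = (302, 5) ✓
The only Room value with inconsistent RHS is Room=b.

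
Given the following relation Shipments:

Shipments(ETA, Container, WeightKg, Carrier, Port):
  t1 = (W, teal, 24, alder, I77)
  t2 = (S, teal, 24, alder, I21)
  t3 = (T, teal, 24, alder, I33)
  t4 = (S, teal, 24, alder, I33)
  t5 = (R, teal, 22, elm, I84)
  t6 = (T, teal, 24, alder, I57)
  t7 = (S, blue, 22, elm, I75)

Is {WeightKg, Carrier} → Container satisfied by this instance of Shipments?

(WeightKg=24, Carrier=alder): rows 1, 2, 3, 4, 6 → Container = teal, teal, teal, teal, teal ✓
(WeightKg=22, Carrier=elm): rows 5, 7 → Container takes values {teal, blue} — violation
Two rows agree on {WeightKg, Carrier} but differ on Container, so {WeightKg, Carrier} → Container does not hold.

No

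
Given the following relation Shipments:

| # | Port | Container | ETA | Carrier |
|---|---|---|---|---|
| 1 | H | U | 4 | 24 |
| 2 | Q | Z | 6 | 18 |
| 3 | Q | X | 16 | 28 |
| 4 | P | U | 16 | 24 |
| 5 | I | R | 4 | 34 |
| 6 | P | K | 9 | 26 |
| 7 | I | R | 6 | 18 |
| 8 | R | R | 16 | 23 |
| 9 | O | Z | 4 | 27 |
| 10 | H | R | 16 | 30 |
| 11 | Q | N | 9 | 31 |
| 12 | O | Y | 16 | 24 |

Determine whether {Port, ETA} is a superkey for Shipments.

Yes

All 12 rows have distinct {Port, ETA} values, so {Port, ETA} → (all attributes) holds and {Port, ETA} is a superkey.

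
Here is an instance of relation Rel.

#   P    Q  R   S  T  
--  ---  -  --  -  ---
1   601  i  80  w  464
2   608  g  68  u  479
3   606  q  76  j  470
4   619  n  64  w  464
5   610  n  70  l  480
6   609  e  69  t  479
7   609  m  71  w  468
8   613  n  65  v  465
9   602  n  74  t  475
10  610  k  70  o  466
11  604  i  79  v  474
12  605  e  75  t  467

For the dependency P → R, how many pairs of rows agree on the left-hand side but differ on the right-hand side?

P=610: all 2 rows agree on R — 0 pairs.
P=609: violating pairs (6,7) — 1 pair.

1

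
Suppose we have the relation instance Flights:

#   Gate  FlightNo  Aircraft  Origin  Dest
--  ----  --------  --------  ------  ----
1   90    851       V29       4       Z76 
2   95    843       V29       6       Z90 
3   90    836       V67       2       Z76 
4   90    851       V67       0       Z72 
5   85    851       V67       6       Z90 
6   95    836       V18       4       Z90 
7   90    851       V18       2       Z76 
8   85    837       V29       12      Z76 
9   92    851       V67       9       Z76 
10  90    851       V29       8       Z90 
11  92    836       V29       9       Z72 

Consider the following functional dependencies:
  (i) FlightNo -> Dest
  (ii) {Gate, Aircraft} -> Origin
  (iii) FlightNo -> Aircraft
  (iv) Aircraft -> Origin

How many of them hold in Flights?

0

(i) FlightNo -> Dest: FlightNo=851: rows 1, 4, 5, 7, 9, 10 → Dest takes values {Z76, Z72, Z90} — violation; FlightNo=836: rows 3, 6, 11 → Dest takes values {Z76, Z90, Z72} — violation — fails.
(ii) {Gate, Aircraft} -> Origin: (Gate=90, Aircraft=V29): rows 1, 10 → Origin takes values {4, 8} — violation; (Gate=90, Aircraft=V67): rows 3, 4 → Origin takes values {2, 0} — violation — fails.
(iii) FlightNo -> Aircraft: FlightNo=851: rows 1, 4, 5, 7, 9, 10 → Aircraft takes values {V29, V67, V18} — violation; FlightNo=836: rows 3, 6, 11 → Aircraft takes values {V67, V18, V29} — violation — fails.
(iv) Aircraft -> Origin: Aircraft=V29: rows 1, 2, 8, 10, 11 → Origin takes values {4, 6, 12, 8, 9} — violation; Aircraft=V67: rows 3, 4, 5, 9 → Origin takes values {2, 0, 6, 9} — violation; Aircraft=V18: rows 6, 7 → Origin takes values {4, 2} — violation — fails.
None of the 4 dependencies hold.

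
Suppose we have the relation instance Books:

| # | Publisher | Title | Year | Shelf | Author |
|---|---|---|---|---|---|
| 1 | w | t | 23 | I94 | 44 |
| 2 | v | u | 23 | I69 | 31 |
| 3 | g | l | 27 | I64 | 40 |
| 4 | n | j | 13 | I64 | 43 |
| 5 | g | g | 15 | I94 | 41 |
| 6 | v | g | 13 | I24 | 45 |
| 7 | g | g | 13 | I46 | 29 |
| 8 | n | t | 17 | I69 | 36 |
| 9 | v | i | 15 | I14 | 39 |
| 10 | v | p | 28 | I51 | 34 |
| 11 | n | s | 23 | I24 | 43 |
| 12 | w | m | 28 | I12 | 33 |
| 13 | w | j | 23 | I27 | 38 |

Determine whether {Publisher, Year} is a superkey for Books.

No

Rows 1 and 13 have the same {Publisher, Year} value (Publisher=w, Year=23) but are distinct tuples, so {Publisher, Year} does not determine every attribute — not a superkey.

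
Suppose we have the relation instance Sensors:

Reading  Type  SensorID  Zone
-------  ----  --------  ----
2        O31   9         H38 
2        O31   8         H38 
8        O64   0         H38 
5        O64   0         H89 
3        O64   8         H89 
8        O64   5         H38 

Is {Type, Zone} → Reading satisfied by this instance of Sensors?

(Type=O31, Zone=H38): 2 rows → Reading = 2, 2 ✓
(Type=O64, Zone=H38): 2 rows → Reading = 8, 8 ✓
(Type=O64, Zone=H89): 2 rows → Reading takes values {5, 3} — violation
Two rows agree on {Type, Zone} but differ on Reading, so {Type, Zone} → Reading does not hold.

No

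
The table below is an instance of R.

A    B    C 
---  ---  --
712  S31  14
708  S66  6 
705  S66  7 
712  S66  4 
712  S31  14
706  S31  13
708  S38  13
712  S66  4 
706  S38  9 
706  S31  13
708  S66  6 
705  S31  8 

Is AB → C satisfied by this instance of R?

(A=712, B=S31): 2 rows → C = 14, 14 ✓
(A=708, B=S66): 2 rows → C = 6, 6 ✓
(A=705, B=S66): 1 row → C = 7 ✓
(A=712, B=S66): 2 rows → C = 4, 4 ✓
(A=706, B=S31): 2 rows → C = 13, 13 ✓
(A=708, B=S38): 1 row → C = 13 ✓
(A=706, B=S38): 1 row → C = 9 ✓
(A=705, B=S31): 1 row → C = 8 ✓
Every AB value is associated with a single C value, so AB → C holds.

Yes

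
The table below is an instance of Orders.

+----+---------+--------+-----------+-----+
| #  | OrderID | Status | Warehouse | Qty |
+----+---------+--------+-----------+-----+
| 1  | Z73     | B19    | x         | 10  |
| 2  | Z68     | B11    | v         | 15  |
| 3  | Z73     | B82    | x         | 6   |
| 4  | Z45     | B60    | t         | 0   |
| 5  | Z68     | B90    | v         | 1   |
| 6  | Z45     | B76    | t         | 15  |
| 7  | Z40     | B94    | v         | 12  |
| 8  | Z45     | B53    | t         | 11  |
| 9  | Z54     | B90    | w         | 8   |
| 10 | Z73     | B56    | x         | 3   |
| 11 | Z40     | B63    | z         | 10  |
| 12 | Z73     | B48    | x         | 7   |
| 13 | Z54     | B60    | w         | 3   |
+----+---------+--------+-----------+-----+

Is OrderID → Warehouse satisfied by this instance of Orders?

No

OrderID=Z73: rows 1, 3, 10, 12 → Warehouse = x, x, x, x ✓
OrderID=Z68: rows 2, 5 → Warehouse = v, v ✓
OrderID=Z45: rows 4, 6, 8 → Warehouse = t, t, t ✓
OrderID=Z40: rows 7, 11 → Warehouse takes values {v, z} — violation
OrderID=Z54: rows 9, 13 → Warehouse = w, w ✓
Two rows agree on OrderID but differ on Warehouse, so OrderID → Warehouse does not hold.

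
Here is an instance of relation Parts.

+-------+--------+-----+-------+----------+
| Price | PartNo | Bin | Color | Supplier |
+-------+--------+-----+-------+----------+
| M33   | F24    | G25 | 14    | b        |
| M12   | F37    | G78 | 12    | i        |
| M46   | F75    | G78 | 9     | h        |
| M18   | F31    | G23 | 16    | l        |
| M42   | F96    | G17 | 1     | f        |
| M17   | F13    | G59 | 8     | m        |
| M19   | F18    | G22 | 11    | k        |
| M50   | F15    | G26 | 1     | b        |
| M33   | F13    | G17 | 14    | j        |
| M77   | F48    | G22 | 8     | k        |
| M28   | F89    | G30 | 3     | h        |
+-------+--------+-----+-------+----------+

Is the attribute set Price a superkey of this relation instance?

Two distinct rows share Price=M33, so Price does not determine every attribute — not a superkey.

No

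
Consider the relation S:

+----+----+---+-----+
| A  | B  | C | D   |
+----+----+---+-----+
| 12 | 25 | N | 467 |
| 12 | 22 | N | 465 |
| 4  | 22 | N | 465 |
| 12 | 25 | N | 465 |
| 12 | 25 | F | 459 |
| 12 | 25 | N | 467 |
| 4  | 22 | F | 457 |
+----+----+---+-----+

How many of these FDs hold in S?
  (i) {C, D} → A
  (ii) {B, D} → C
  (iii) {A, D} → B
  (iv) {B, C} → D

(i) {C, D} → A: (C=N, D=465): 3 rows → A takes values {12, 4} — violation — fails.
(ii) {B, D} → C: every LHS value maps to a single RHS value — holds.
(iii) {A, D} → B: (A=12, D=465): 2 rows → B takes values {22, 25} — violation — fails.
(iv) {B, C} → D: (B=25, C=N): 3 rows → D takes values {467, 465} — violation — fails.
1 of the 4 dependencies holds.

1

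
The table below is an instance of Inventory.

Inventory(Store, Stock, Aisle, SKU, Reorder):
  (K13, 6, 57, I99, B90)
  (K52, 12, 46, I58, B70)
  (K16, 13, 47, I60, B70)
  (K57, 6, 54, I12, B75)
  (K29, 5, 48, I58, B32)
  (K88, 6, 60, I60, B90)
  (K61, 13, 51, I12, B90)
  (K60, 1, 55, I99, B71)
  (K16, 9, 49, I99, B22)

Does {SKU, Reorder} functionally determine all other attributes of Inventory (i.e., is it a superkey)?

All 9 rows have distinct {SKU, Reorder} values, so {SKU, Reorder} → (all attributes) holds and {SKU, Reorder} is a superkey.

Yes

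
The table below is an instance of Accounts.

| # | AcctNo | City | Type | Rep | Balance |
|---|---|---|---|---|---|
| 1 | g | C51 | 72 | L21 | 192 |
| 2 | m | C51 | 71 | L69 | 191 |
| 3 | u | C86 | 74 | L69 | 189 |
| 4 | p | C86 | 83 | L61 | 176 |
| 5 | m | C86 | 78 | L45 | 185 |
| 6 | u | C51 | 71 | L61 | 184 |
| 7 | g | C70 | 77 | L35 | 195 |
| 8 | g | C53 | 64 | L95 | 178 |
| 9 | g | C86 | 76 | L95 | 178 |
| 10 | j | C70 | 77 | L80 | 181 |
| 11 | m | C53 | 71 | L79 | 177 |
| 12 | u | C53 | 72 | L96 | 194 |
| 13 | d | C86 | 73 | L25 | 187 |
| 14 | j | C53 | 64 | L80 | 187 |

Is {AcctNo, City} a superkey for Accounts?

Yes

All 14 rows have distinct {AcctNo, City} values, so {AcctNo, City} → (all attributes) holds and {AcctNo, City} is a superkey.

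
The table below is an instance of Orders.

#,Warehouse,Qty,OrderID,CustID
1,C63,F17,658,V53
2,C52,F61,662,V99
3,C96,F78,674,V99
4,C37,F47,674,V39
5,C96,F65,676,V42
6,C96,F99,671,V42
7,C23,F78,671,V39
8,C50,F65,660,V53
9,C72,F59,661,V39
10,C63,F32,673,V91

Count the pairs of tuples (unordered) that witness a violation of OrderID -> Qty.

2

OrderID=674: violating pairs (3,4) — 1 pair.
OrderID=671: violating pairs (6,7) — 1 pair.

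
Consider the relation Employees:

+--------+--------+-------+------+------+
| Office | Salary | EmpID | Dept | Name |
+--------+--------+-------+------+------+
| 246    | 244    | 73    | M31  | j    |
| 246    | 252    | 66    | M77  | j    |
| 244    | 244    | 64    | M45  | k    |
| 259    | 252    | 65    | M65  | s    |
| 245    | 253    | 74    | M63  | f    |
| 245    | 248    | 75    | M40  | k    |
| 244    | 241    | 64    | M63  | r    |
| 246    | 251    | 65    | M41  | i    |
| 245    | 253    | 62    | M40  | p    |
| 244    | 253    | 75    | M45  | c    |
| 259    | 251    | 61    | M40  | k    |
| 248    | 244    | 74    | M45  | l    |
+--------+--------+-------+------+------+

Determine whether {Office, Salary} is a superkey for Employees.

Two distinct rows share (Office=245, Salary=253), so {Office, Salary} does not determine every attribute — not a superkey.

No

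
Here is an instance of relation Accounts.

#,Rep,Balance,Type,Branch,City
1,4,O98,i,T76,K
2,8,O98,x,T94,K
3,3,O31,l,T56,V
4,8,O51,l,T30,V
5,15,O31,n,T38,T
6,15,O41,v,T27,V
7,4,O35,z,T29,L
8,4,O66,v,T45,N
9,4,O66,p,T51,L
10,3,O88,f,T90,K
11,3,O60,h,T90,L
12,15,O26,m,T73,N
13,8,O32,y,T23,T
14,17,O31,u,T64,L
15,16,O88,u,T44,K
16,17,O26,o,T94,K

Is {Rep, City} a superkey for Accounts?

Rows 7 and 9 have the same {Rep, City} value (Rep=4, City=L) but are distinct tuples, so {Rep, City} does not determine every attribute — not a superkey.

No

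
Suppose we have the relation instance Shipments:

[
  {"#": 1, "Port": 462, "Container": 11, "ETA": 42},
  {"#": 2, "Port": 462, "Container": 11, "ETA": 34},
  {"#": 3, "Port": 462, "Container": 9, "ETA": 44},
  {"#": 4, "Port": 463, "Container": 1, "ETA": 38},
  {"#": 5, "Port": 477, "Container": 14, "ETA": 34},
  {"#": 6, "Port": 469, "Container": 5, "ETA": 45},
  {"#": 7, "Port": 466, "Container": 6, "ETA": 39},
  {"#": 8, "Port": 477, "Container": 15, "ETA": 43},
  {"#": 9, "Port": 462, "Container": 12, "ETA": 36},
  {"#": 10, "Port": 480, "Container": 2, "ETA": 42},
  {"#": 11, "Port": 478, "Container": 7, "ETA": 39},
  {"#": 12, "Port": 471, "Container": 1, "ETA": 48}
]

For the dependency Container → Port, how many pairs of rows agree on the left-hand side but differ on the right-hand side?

Container=11: all 2 rows agree on Port — 0 pairs.
Container=1: violating pairs (4,12) — 1 pair.

1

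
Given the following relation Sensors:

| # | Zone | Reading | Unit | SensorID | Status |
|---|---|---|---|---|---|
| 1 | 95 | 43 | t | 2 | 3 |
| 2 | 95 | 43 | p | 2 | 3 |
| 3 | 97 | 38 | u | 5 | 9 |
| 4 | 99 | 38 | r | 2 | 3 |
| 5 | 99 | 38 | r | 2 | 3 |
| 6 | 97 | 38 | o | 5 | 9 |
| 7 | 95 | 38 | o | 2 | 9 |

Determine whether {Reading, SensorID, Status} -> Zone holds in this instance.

(Reading=43, SensorID=2, Status=3): rows 1, 2 → Zone = 95, 95 ✓
(Reading=38, SensorID=5, Status=9): rows 3, 6 → Zone = 97, 97 ✓
(Reading=38, SensorID=2, Status=3): rows 4, 5 → Zone = 99, 99 ✓
(Reading=38, SensorID=2, Status=9): row 7 → Zone = 95 ✓
Every {Reading, SensorID, Status} value is associated with a single Zone value, so {Reading, SensorID, Status} -> Zone holds.

Yes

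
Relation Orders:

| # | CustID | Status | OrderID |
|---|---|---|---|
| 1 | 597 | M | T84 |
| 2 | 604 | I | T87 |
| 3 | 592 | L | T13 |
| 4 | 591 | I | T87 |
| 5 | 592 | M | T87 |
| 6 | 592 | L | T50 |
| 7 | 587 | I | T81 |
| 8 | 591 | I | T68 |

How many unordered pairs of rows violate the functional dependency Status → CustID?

6

Status=M: violating pairs (1,5) — 1 pair.
Status=I: violating pairs (2,4), (2,7), (2,8), (4,7), (7,8) — 5 pairs.
Status=L: all 2 rows agree on CustID — 0 pairs.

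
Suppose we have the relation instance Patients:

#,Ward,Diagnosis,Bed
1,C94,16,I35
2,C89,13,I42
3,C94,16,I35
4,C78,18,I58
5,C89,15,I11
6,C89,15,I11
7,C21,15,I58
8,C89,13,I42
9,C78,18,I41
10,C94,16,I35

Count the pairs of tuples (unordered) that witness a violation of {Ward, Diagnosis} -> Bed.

(Ward=C94, Diagnosis=16): all 3 rows agree on Bed — 0 pairs.
(Ward=C89, Diagnosis=13): all 2 rows agree on Bed — 0 pairs.
(Ward=C78, Diagnosis=18): violating pairs (4,9) — 1 pair.
(Ward=C89, Diagnosis=15): all 2 rows agree on Bed — 0 pairs.

1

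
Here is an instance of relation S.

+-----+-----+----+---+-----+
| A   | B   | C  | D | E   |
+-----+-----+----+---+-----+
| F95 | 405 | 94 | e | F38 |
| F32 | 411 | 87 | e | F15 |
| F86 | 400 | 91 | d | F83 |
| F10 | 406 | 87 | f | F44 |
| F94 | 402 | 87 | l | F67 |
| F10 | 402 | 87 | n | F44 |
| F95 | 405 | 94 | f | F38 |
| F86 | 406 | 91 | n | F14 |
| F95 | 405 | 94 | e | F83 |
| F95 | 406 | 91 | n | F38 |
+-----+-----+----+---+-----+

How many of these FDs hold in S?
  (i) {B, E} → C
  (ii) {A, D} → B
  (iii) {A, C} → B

2

(i) {B, E} → C: every LHS value maps to a single RHS value — holds.
(ii) {A, D} → B: every LHS value maps to a single RHS value — holds.
(iii) {A, C} → B: (A=F86, C=91): 2 rows → B takes values {400, 406} — violation; (A=F10, C=87): 2 rows → B takes values {406, 402} — violation — fails.
2 of the 3 dependencies hold.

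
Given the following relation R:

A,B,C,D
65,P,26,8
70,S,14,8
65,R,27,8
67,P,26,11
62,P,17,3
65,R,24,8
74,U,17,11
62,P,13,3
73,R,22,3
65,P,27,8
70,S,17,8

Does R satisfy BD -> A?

Yes

(B=P, D=8): 2 rows → A = 65, 65 ✓
(B=S, D=8): 2 rows → A = 70, 70 ✓
(B=R, D=8): 2 rows → A = 65, 65 ✓
(B=P, D=11): 1 row → A = 67 ✓
(B=P, D=3): 2 rows → A = 62, 62 ✓
(B=U, D=11): 1 row → A = 74 ✓
(B=R, D=3): 1 row → A = 73 ✓
Every BD value is associated with a single A value, so BD -> A holds.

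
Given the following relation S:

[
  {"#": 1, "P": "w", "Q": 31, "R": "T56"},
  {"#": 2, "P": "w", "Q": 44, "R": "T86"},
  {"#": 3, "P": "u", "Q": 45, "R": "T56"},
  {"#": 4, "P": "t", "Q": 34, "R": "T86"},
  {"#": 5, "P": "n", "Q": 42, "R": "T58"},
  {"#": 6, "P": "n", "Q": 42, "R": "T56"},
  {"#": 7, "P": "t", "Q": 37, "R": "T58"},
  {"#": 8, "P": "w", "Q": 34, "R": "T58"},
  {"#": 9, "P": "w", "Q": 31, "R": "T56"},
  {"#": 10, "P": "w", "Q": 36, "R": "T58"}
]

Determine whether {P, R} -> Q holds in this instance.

No

(P=w, R=T56): rows 1, 9 → Q = 31, 31 ✓
(P=w, R=T86): row 2 → Q = 44 ✓
(P=u, R=T56): row 3 → Q = 45 ✓
(P=t, R=T86): row 4 → Q = 34 ✓
(P=n, R=T58): row 5 → Q = 42 ✓
(P=n, R=T56): row 6 → Q = 42 ✓
(P=t, R=T58): row 7 → Q = 37 ✓
(P=w, R=T58): rows 8, 10 → Q takes values {34, 36} — violation
Two rows agree on {P, R} but differ on Q, so {P, R} -> Q does not hold.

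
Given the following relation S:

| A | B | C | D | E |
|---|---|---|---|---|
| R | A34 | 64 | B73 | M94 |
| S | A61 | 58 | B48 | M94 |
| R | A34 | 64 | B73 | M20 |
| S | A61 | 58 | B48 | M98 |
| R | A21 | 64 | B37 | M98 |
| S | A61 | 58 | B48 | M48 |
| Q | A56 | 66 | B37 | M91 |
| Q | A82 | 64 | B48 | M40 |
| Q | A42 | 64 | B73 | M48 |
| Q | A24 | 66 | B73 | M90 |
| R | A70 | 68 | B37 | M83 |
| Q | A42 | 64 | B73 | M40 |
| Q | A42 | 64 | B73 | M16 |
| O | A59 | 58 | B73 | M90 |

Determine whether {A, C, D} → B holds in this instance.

(A=R, C=64, D=B73): 2 rows → B = A34, A34 ✓
(A=S, C=58, D=B48): 3 rows → B = A61, A61, A61 ✓
(A=R, C=64, D=B37): 1 row → B = A21 ✓
(A=Q, C=66, D=B37): 1 row → B = A56 ✓
(A=Q, C=64, D=B48): 1 row → B = A82 ✓
(A=Q, C=64, D=B73): 3 rows → B = A42, A42, A42 ✓
(A=Q, C=66, D=B73): 1 row → B = A24 ✓
(A=R, C=68, D=B37): 1 row → B = A70 ✓
(A=O, C=58, D=B73): 1 row → B = A59 ✓
Every {A, C, D} value is associated with a single B value, so {A, C, D} → B holds.

Yes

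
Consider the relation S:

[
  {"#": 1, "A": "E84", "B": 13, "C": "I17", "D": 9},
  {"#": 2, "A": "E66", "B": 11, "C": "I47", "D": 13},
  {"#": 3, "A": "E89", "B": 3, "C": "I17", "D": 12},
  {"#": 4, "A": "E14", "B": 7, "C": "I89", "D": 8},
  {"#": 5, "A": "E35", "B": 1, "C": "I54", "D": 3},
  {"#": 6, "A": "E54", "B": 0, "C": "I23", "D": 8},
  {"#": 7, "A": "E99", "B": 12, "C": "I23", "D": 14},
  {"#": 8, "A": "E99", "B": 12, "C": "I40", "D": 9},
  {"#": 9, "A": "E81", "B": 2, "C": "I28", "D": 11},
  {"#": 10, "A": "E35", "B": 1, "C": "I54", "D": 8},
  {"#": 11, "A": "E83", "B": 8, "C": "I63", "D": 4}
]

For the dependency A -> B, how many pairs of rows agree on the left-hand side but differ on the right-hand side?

0

A=E35: all 2 rows agree on B — 0 pairs.
A=E99: all 2 rows agree on B — 0 pairs.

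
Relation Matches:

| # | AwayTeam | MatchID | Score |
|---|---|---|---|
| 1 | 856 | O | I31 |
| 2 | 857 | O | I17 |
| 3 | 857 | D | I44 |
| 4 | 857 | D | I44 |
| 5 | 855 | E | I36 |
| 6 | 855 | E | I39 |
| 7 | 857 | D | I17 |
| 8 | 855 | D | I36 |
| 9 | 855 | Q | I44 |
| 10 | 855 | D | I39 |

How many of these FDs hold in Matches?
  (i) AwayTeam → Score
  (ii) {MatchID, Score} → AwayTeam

1

(i) AwayTeam → Score: AwayTeam=857: rows 2, 3, 4, 7 → Score takes values {I17, I44} — violation; AwayTeam=855: rows 5, 6, 8, 9, 10 → Score takes values {I36, I39, I44} — violation — fails.
(ii) {MatchID, Score} → AwayTeam: every LHS value maps to a single RHS value — holds.
1 of the 2 dependencies holds.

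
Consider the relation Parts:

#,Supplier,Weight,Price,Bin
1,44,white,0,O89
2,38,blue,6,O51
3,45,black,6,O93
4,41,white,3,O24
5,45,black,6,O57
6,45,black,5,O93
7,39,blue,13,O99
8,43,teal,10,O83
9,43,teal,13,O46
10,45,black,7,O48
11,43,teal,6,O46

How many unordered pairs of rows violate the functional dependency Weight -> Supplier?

Weight=white: violating pairs (1,4) — 1 pair.
Weight=blue: violating pairs (2,7) — 1 pair.
Weight=black: all 4 rows agree on Supplier — 0 pairs.
Weight=teal: all 3 rows agree on Supplier — 0 pairs.

2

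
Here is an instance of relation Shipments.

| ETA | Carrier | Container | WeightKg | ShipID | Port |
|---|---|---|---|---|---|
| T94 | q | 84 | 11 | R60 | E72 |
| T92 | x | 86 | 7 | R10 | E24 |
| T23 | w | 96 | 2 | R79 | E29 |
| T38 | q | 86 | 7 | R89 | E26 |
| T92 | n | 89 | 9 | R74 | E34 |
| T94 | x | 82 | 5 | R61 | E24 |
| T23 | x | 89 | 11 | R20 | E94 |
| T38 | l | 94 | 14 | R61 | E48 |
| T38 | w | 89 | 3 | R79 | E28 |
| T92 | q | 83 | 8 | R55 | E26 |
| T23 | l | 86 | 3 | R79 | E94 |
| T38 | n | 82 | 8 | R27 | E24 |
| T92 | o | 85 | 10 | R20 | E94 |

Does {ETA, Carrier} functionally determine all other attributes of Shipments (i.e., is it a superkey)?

Yes

All 13 rows have distinct {ETA, Carrier} values, so {ETA, Carrier} → (all attributes) holds and {ETA, Carrier} is a superkey.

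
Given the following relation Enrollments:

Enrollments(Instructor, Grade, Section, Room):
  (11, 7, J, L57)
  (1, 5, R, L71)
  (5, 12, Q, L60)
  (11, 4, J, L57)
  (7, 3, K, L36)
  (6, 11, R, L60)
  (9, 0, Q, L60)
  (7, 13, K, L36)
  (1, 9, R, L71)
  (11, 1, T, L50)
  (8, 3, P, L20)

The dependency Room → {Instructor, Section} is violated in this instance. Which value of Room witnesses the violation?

L60

Room=L57: 2 rows → {Instructor,Section} = (11, J), (11, J) ✓
Room=L71: 2 rows → {Instructor,Section} = (1, R), (1, R) ✓
Room=L60: 3 rows → {Instructor,Section} takes values {(5, Q), (6, R), (9, Q)} — violation
Room=L36: 2 rows → {Instructor,Section} = (7, K), (7, K) ✓
Room=L50: 1 row → {Instructor,Section} = (11, T) ✓
Room=L20: 1 row → {Instructor,Section} = (8, P) ✓
The only Room value with inconsistent RHS is Room=L60.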